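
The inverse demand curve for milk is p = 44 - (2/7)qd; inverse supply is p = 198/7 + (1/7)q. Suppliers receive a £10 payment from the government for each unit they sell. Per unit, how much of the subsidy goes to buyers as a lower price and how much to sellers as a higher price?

Pre-subsidy: 44 - (2/7)q = 198/7 + (1/7)q gives q* = 110/3 and p* = 704/21.
With the subsidy, sellers receive ps = pb + 10 for each unit, where pb is the price buyers pay.
On the curves, pb = 44 - (2/7)q and ps = 198/7 + (1/7)q; the wedge ps − pb = 10 gives 198/7 + (1/7)q − (44 - (2/7)q) = 10, so q' = 60.
Then pb = 44 − (2/7)·60 = 188/7 and ps = 198/7 + (1/7)·60 = 258/7.
Buyers' price falls by p* − pb = 704/21 − 188/7 = 20/3; sellers' price rises by ps − p* = 258/7 − 704/21 = 10/3.

Buyers gain 20/3 per unit; sellers gain 10/3 per unit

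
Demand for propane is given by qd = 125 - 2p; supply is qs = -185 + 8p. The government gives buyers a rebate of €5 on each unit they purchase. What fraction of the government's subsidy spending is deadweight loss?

Pre-subsidy: 125 - 2p = -185 + 8p gives p* = 31, q* = 63.
With the rebate, buyers effectively pay pb = ps − 5, where ps is the price sellers receive.
Demand in terms of ps becomes qd = 125 − 2(ps − 5) = 135 - 2ps. Setting this equal to supply: 135 - 2ps = -185 + 8ps, so ps = 32.
Buyers pay pb = 32 − 5 = 27; q' = -185 + 8·32 = 71.
ΔCS = ½(63 + 71)(31 − 27) = 268; ΔPS = ½(63 + 71)(32 − 31) = 67.
Government spending = 5 × 71 = 355.
DWL = ½ × 5 × (71 − 63) = 20; fraction = 20 / 355 = 4/71.

DWL / government spending = 4/71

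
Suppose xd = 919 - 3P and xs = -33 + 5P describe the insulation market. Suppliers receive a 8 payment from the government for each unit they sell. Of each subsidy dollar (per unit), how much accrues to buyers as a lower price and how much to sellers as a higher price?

Pre-subsidy: 919 - 3P = -33 + 5P gives P* = 119, x* = 562.
With the subsidy, sellers receive Ps = Pb + 8 for each unit, where Pb is the price buyers pay.
Supply in terms of Pb becomes xs = -33 + 5(Pb + 8) = 7 + 5Pb. Setting this equal to demand: 919 - 3Pb = 7 + 5Pb, so Pb = 114.
Sellers receive Ps = 114 + 8 = 122; x' = 919 − 3·114 = 577.
Buyers' price falls by P* − Pb = 119 − 114 = 5; sellers' price rises by Ps − P* = 122 − 119 = 3.

Buyers gain 5 per unit; sellers gain 3 per unit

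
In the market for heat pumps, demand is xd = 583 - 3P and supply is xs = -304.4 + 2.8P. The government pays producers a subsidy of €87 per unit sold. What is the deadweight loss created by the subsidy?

Pre-subsidy: 583 - 3P = -304.4 + 2.8P gives P* = 153, x* = 124.
With the subsidy, sellers receive Ps = Pb + 87 for each unit, where Pb is the price buyers pay.
Supply in terms of Pb becomes xs = -304.4 + 2.8(Pb + 87) = -60.8 + 2.8Pb. Setting this equal to demand: 583 - 3Pb = -60.8 + 2.8Pb, so Pb = 111.
Sellers receive Ps = 111 + 87 = 198; x' = 583 − 3·111 = 250.
The subsidy expands output by 250 − 124 = 126 past the efficient level; on those units the gap between marginal cost and willingness to pay runs from 0 up to 87.
DWL = ½ × 87 × 126 = 5481.

Deadweight loss = €5481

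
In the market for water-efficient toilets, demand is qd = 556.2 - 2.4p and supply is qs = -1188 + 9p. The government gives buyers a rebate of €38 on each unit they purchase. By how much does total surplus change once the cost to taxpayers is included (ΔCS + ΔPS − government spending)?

Net change in total surplus = -€1368

Pre-subsidy: 556.2 - 2.4p = -1188 + 9p gives p* = 153, q* = 189.
With the rebate, buyers effectively pay pb = ps − 38, where ps is the price sellers receive.
Demand in terms of ps becomes qd = 556.2 − 2.4(ps − 38) = 647.4 - 2.4ps. Setting this equal to supply: 647.4 - 2.4ps = -1188 + 9ps, so ps = 161.
Buyers pay pb = 161 − 38 = 123; q' = -1188 + 9·161 = 261.
ΔCS = ½(189 + 261)(153 − 123) = 6750; ΔPS = ½(189 + 261)(161 − 153) = 1800.
Government spending = 38 × 261 = 9918.
Net change = 6750 + 1800 − 9918 = -1368. The loss equals the DWL triangle ½·38·72.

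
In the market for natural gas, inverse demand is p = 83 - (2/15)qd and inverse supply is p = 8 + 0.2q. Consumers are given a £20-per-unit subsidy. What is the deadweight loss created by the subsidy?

Deadweight loss = £600

Pre-subsidy: 83 - (2/15)q = 8 + 0.2q gives q* = 225 and p* = 53.
With the rebate, buyers effectively pay pb = ps − 20, where ps is the price sellers receive.
On the curves, pb = 83 - (2/15)q and ps = 8 + 0.2q; the wedge ps − pb = 20 gives 8 + 0.2q − (83 - (2/15)q) = 20, so q' = 285.
Then pb = 83 − (2/15)·285 = 45 and ps = 8 + 0.2·285 = 65.
The subsidy expands output by 285 − 225 = 60 past the efficient level; on those units the gap between marginal cost and willingness to pay runs from 0 up to 20.
DWL = ½ × 20 × 60 = 600.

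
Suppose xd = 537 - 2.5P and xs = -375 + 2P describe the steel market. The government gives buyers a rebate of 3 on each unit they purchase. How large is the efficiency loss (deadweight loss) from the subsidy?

Deadweight loss = 5

Pre-subsidy: 537 - 2.5P = -375 + 2P gives P* = 608/3, x* = 91/3.
With the rebate, buyers effectively pay Pb = Ps − 3, where Ps is the price sellers receive.
Demand in terms of Ps becomes xd = 537 − 2.5(Ps − 3) = 544.5 - 2.5Ps. Setting this equal to supply: 544.5 - 2.5Ps = -375 + 2Ps, so Ps = 613/3.
Buyers pay Pb = 613/3 − 3 = 604/3; x' = -375 + 2·(613/3) = 101/3.
The subsidy expands output by 101/3 − 91/3 = 10/3 past the efficient level; on those units the gap between marginal cost and willingness to pay runs from 0 up to 3.
DWL = ½ × 3 × 10/3 = 5.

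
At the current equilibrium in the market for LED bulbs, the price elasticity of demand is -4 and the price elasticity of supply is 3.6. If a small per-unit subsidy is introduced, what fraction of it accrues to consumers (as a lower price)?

For a small subsidy around the equilibrium, the benefit split depends on the relative slopes, which at a point are proportional to the elasticities.
Buyer share = εs/(εs + |εd|) = 3.6/(3.6 + 4) = 9/19; seller share = |εd|/(εs + |εd|) = 10/19.

Consumer share = 9/19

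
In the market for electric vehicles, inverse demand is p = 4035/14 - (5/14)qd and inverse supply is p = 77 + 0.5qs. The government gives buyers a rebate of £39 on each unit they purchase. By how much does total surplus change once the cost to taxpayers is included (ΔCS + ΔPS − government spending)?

Net change in total surplus = -£887.25

Pre-subsidy: 4035/14 - (5/14)q = 77 + 0.5q gives q* = 2957/12 and p* = 4805/24.
With the rebate, buyers effectively pay pb = ps − 39, where ps is the price sellers receive.
On the curves, pb = 4035/14 - (5/14)q and ps = 77 + 0.5q; the wedge ps − pb = 39 gives 77 + 0.5q − (4035/14 - (5/14)q) = 39, so q' = 3503/12.
Then pb = 4035/14 − (5/14)·(3503/12) = 4415/24 and ps = 77 + 0.5·(3503/12) = 5351/24.
ΔCS = ½(2957/12 + 3503/12)(4805/24 − 4415/24) = 104975/24; ΔPS = ½(2957/12 + 3503/12)(5351/24 − 4805/24) = 146965/24.
Government spending = 39 × 3503/12 = 11384.75.
Net change = 104975/24 + 146965/24 − 11384.75 = -887.25. The loss equals the DWL triangle ½·39·45.5.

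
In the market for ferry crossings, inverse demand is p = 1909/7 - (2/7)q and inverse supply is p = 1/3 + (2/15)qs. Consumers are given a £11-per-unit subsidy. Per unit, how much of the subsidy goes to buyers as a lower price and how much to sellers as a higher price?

Pre-subsidy: 1909/7 - (2/7)q = 1/3 + (2/15)q gives q* = 650 and p* = 87.
With the rebate, buyers effectively pay pb = ps − 11, where ps is the price sellers receive.
On the curves, pb = 1909/7 - (2/7)q and ps = 1/3 + (2/15)q; the wedge ps − pb = 11 gives 1/3 + (2/15)q − (1909/7 - (2/7)q) = 11, so q' = 676.25.
Then pb = 1909/7 − (2/7)·676.25 = 79.5 and ps = 1/3 + (2/15)·676.25 = 90.5.
Buyers' price falls by p* − pb = 87 − 79.5 = 7.5; sellers' price rises by ps − p* = 90.5 − 87 = 3.5.

Buyers gain £7.5 per unit; sellers gain £3.5 per unit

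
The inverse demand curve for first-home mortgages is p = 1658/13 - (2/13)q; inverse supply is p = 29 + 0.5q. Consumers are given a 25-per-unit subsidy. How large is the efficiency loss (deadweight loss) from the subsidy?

Pre-subsidy: 1658/13 - (2/13)q = 29 + 0.5q gives q* = 2562/17 and p* = 1774/17.
With the rebate, buyers effectively pay pb = ps − 25, where ps is the price sellers receive.
On the curves, pb = 1658/13 - (2/13)q and ps = 29 + 0.5q; the wedge ps − pb = 25 gives 29 + 0.5q − (1658/13 - (2/13)q) = 25, so q' = 3212/17.
Then pb = 1658/13 − (2/13)·(3212/17) = 1674/17 and ps = 29 + 0.5·(3212/17) = 2099/17.
The subsidy expands output by 3212/17 − 2562/17 = 650/17 past the efficient level; on those units the gap between marginal cost and willingness to pay runs from 0 up to 25.
DWL = ½ × 25 × 650/17 = 8125/17.

Deadweight loss = 8125/17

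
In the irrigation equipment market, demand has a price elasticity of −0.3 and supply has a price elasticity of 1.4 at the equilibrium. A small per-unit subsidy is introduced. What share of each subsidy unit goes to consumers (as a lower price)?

Consumer share = 14/17

For a small subsidy around the equilibrium, the benefit split depends on the relative slopes, which at a point are proportional to the elasticities.
Buyer share = εs/(εs + |εd|) = 1.4/(1.4 + 0.3) = 14/17; seller share = |εd|/(εs + |εd|) = 3/17.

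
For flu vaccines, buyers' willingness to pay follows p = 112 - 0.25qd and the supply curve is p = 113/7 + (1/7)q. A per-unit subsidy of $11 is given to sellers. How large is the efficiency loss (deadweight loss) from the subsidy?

Deadweight loss = $154

Pre-subsidy: 112 - 0.25q = 113/7 + (1/7)q gives q* = 244 and p* = 51.
With the subsidy, sellers receive ps = pb + 11 for each unit, where pb is the price buyers pay.
On the curves, pb = 112 - 0.25q and ps = 113/7 + (1/7)q; the wedge ps − pb = 11 gives 113/7 + (1/7)q − (112 - 0.25q) = 11, so q' = 272.
Then pb = 112 − 0.25·272 = 44 and ps = 113/7 + (1/7)·272 = 55.
The subsidy expands output by 272 − 244 = 28 past the efficient level; on those units the gap between marginal cost and willingness to pay runs from 0 up to 11.
DWL = ½ × 11 × 28 = 154.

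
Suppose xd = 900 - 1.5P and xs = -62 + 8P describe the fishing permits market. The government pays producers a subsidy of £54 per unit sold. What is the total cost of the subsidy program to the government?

Pre-subsidy: 900 - 1.5P = -62 + 8P gives P* = 1924/19, x* = 14214/19.
With the subsidy, sellers receive Ps = Pb + 54 for each unit, where Pb is the price buyers pay.
Supply in terms of Pb becomes xs = -62 + 8(Pb + 54) = 370 + 8Pb. Setting this equal to demand: 900 - 1.5Pb = 370 + 8Pb, so Pb = 1060/19.
Sellers receive Ps = 1060/19 + 54 = 2086/19; x' = 900 − 1.5·(1060/19) = 15510/19.
Government outlay = subsidy × quantity = 54 × 15510/19 = 837540/19.

Government cost = 837540/19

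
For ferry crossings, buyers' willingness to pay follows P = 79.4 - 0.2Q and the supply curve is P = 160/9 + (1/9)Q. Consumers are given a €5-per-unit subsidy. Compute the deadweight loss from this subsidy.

Deadweight loss = 1125/28

Pre-subsidy: 79.4 - 0.2Q = 160/9 + (1/9)Q gives Q* = 2773/14 and P* = 557/14.
With the rebate, buyers effectively pay Pb = Ps − 5, where Ps is the price sellers receive.
On the curves, Pb = 79.4 - 0.2Q and Ps = 160/9 + (1/9)Q; the wedge Ps − Pb = 5 gives 160/9 + (1/9)Q − (79.4 - 0.2Q) = 5, so Q' = 1499/7.
Then Pb = 79.4 − 0.2·(1499/7) = 256/7 and Ps = 160/9 + (1/9)·(1499/7) = 291/7.
The subsidy expands output by 1499/7 − 2773/14 = 225/14 past the efficient level; on those units the gap between marginal cost and willingness to pay runs from 0 up to 5.
DWL = ½ × 5 × 225/14 = 1125/28.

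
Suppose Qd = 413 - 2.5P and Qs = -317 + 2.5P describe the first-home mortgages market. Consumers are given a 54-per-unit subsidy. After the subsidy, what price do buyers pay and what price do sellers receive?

Pre-subsidy: 413 - 2.5P = -317 + 2.5P gives P* = 146, Q* = 48.
With the rebate, buyers effectively pay Pb = Ps − 54, where Ps is the price sellers receive.
Demand in terms of Ps becomes Qd = 413 − 2.5(Ps − 54) = 548 - 2.5Ps. Setting this equal to supply: 548 - 2.5Ps = -317 + 2.5Ps, so Ps = 173.
Buyers pay Pb = 173 − 54 = 119; Q' = -317 + 2.5·173 = 115.5.

Buyers pay 119; sellers receive 173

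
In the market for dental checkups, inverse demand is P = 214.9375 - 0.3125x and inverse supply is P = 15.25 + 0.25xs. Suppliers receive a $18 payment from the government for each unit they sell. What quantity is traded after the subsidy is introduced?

x' = 387

Pre-subsidy: 214.9375 - 0.3125x = 15.25 + 0.25x gives x* = 355 and P* = 104.
With the subsidy, sellers receive Ps = Pb + 18 for each unit, where Pb is the price buyers pay.
On the curves, Pb = 214.9375 - 0.3125x and Ps = 15.25 + 0.25x; the wedge Ps − Pb = 18 gives 15.25 + 0.25x − (214.9375 - 0.3125x) = 18, so x' = 387.
Then Pb = 214.9375 − 0.3125·387 = 94 and Ps = 15.25 + 0.25·387 = 112.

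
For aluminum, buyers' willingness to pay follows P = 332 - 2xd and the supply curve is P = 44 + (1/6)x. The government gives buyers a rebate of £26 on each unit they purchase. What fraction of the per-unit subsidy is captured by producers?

Producer share = 1/13

Pre-subsidy: 332 - 2x = 44 + (1/6)x gives x* = 1728/13 and P* = 860/13.
With the rebate, buyers effectively pay Pb = Ps − 26, where Ps is the price sellers receive.
On the curves, Pb = 332 - 2x and Ps = 44 + (1/6)x; the wedge Ps − Pb = 26 gives 44 + (1/6)x − (332 - 2x) = 26, so x' = 1884/13.
Then Pb = 332 − 2·(1884/13) = 548/13 and Ps = 44 + (1/6)·(1884/13) = 886/13.
Buyers' price falls by P* − Pb = 860/13 − 548/13 = 24; sellers' price rises by Ps − P* = 886/13 − 860/13 = 2.
So producers capture 2/26 = 1/13 of each unit of subsidy.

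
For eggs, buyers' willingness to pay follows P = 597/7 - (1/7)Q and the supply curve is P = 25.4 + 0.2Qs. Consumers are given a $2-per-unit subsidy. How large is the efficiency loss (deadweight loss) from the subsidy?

Deadweight loss = 35/6

Pre-subsidy: 597/7 - (1/7)Q = 25.4 + 0.2Q gives Q* = 524/3 and P* = 181/3.
With the rebate, buyers effectively pay Pb = Ps − 2, where Ps is the price sellers receive.
On the curves, Pb = 597/7 - (1/7)Q and Ps = 25.4 + 0.2Q; the wedge Ps − Pb = 2 gives 25.4 + 0.2Q − (597/7 - (1/7)Q) = 2, so Q' = 180.5.
Then Pb = 597/7 − (1/7)·180.5 = 59.5 and Ps = 25.4 + 0.2·180.5 = 61.5.
The subsidy expands output by 180.5 − 524/3 = 35/6 past the efficient level; on those units the gap between marginal cost and willingness to pay runs from 0 up to 2.
DWL = ½ × 2 × 35/6 = 35/6.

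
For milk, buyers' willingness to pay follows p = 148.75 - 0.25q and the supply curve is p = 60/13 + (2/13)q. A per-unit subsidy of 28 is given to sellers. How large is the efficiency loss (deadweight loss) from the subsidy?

Deadweight loss = 2912/3

Pre-subsidy: 148.75 - 0.25q = 60/13 + (2/13)q gives q* = 7495/21 and p* = 1250/21.
With the subsidy, sellers receive ps = pb + 28 for each unit, where pb is the price buyers pay.
On the curves, pb = 148.75 - 0.25q and ps = 60/13 + (2/13)q; the wedge ps − pb = 28 gives 60/13 + (2/13)q − (148.75 - 0.25q) = 28, so q' = 8951/21.
Then pb = 148.75 − 0.25·(8951/21) = 886/21 and ps = 60/13 + (2/13)·(8951/21) = 1474/21.
The subsidy expands output by 8951/21 − 7495/21 = 208/3 past the efficient level; on those units the gap between marginal cost and willingness to pay runs from 0 up to 28.
DWL = ½ × 28 × 208/3 = 2912/3.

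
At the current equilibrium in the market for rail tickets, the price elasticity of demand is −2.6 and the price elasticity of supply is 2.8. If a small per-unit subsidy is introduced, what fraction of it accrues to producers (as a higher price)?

For a small subsidy around the equilibrium, the benefit split depends on the relative slopes, which at a point are proportional to the elasticities.
Buyer share = εs/(εs + |εd|) = 2.8/(2.8 + 2.6) = 14/27; seller share = |εd|/(εs + |εd|) = 13/27.
So producers capture 13/27 of the subsidy.

Producer share = 13/27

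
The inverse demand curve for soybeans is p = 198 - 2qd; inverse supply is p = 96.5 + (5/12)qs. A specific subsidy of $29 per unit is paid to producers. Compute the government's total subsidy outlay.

Pre-subsidy: 198 - 2q = 96.5 + (5/12)q gives q* = 42 and p* = 114.
With the subsidy, sellers receive ps = pb + 29 for each unit, where pb is the price buyers pay.
On the curves, pb = 198 - 2q and ps = 96.5 + (5/12)q; the wedge ps − pb = 29 gives 96.5 + (5/12)q − (198 - 2q) = 29, so q' = 54.
Then pb = 198 − 2·54 = 90 and ps = 96.5 + (5/12)·54 = 119.
Government outlay = subsidy × quantity = 29 × 54 = 1566.

Government cost = $1566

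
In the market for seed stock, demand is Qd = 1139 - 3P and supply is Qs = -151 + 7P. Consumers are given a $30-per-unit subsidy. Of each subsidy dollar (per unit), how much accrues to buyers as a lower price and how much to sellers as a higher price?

Pre-subsidy: 1139 - 3P = -151 + 7P gives P* = 129, Q* = 752.
With the rebate, buyers effectively pay Pb = Ps − 30, where Ps is the price sellers receive.
Demand in terms of Ps becomes Qd = 1139 − 3(Ps − 30) = 1229 - 3Ps. Setting this equal to supply: 1229 - 3Ps = -151 + 7Ps, so Ps = 138.
Buyers pay Pb = 138 − 30 = 108; Q' = -151 + 7·138 = 815.
Buyers' price falls by P* − Pb = 129 − 108 = 21; sellers' price rises by Ps − P* = 138 − 129 = 9.

Buyers gain $21 per unit; sellers gain $9 per unit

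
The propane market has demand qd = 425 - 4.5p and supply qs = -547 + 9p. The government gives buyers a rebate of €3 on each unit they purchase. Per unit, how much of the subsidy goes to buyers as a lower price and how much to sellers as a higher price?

Pre-subsidy: 425 - 4.5p = -547 + 9p gives p* = 72, q* = 101.
With the rebate, buyers effectively pay pb = ps − 3, where ps is the price sellers receive.
Demand in terms of ps becomes qd = 425 − 4.5(ps − 3) = 438.5 - 4.5ps. Setting this equal to supply: 438.5 - 4.5ps = -547 + 9ps, so ps = 73.
Buyers pay pb = 73 − 3 = 70; q' = -547 + 9·73 = 110.
Buyers' price falls by p* − pb = 72 − 70 = 2; sellers' price rises by ps − p* = 73 − 72 = 1.

Buyers gain €2 per unit; sellers gain €1 per unit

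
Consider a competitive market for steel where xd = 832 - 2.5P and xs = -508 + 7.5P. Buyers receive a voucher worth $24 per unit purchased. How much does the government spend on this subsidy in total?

Government cost = $13008

Pre-subsidy: 832 - 2.5P = -508 + 7.5P gives P* = 134, x* = 497.
With the rebate, buyers effectively pay Pb = Ps − 24, where Ps is the price sellers receive.
Demand in terms of Ps becomes xd = 832 − 2.5(Ps − 24) = 892 - 2.5Ps. Setting this equal to supply: 892 - 2.5Ps = -508 + 7.5Ps, so Ps = 140.
Buyers pay Pb = 140 − 24 = 116; x' = -508 + 7.5·140 = 542.
Government outlay = subsidy × quantity = 24 × 542 = 13008.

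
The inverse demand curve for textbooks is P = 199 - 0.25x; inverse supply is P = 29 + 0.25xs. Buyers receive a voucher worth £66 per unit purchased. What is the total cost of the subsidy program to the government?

Government cost = £31152

Pre-subsidy: 199 - 0.25x = 29 + 0.25x gives x* = 340 and P* = 114.
With the rebate, buyers effectively pay Pb = Ps − 66, where Ps is the price sellers receive.
On the curves, Pb = 199 - 0.25x and Ps = 29 + 0.25x; the wedge Ps − Pb = 66 gives 29 + 0.25x − (199 - 0.25x) = 66, so x' = 472.
Then Pb = 199 − 0.25·472 = 81 and Ps = 29 + 0.25·472 = 147.
Government outlay = subsidy × quantity = 66 × 472 = 31152.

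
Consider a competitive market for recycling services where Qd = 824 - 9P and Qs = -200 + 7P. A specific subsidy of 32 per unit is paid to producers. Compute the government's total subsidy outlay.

Government cost = 11968

Pre-subsidy: 824 - 9P = -200 + 7P gives P* = 64, Q* = 248.
With the subsidy, sellers receive Ps = Pb + 32 for each unit, where Pb is the price buyers pay.
Supply in terms of Pb becomes Qs = -200 + 7(Pb + 32) = 24 + 7Pb. Setting this equal to demand: 824 - 9Pb = 24 + 7Pb, so Pb = 50.
Sellers receive Ps = 50 + 32 = 82; Q' = 824 − 9·50 = 374.
Government outlay = subsidy × quantity = 32 × 374 = 11968.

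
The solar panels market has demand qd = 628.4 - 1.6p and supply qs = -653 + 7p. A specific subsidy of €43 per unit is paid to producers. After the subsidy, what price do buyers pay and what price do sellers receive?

Buyers pay €114; sellers receive €157

Pre-subsidy: 628.4 - 1.6p = -653 + 7p gives p* = 149, q* = 390.
With the subsidy, sellers receive ps = pb + 43 for each unit, where pb is the price buyers pay.
Supply in terms of pb becomes qs = -653 + 7(pb + 43) = -352 + 7pb. Setting this equal to demand: 628.4 - 1.6pb = -352 + 7pb, so pb = 114.
Sellers receive ps = 114 + 43 = 157; q' = 628.4 − 1.6·114 = 446.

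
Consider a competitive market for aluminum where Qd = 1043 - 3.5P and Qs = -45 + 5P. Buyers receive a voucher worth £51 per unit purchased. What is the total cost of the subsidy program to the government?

Government cost = £35700

Pre-subsidy: 1043 - 3.5P = -45 + 5P gives P* = 128, Q* = 595.
With the rebate, buyers effectively pay Pb = Ps − 51, where Ps is the price sellers receive.
Demand in terms of Ps becomes Qd = 1043 − 3.5(Ps − 51) = 1221.5 - 3.5Ps. Setting this equal to supply: 1221.5 - 3.5Ps = -45 + 5Ps, so Ps = 149.
Buyers pay Pb = 149 − 51 = 98; Q' = -45 + 5·149 = 700.
Government outlay = subsidy × quantity = 51 × 700 = 35700.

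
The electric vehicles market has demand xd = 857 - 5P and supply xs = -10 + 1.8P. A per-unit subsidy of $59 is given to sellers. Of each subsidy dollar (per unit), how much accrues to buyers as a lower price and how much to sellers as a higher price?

Buyers gain 531/34 per unit; sellers gain 1475/34 per unit

Pre-subsidy: 857 - 5P = -10 + 1.8P gives P* = 127.5, x* = 219.5.
With the subsidy, sellers receive Ps = Pb + 59 for each unit, where Pb is the price buyers pay.
Supply in terms of Pb becomes xs = -10 + 1.8(Pb + 59) = 96.2 + 1.8Pb. Setting this equal to demand: 857 - 5Pb = 96.2 + 1.8Pb, so Pb = 1902/17.
Sellers receive Ps = 1902/17 + 59 = 2905/17; x' = 857 − 5·(1902/17) = 5059/17.
Buyers' price falls by P* − Pb = 127.5 − 1902/17 = 531/34; sellers' price rises by Ps − P* = 2905/17 − 127.5 = 1475/34.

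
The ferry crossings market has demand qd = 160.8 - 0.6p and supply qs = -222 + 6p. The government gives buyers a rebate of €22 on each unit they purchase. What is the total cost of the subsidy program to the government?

Pre-subsidy: 160.8 - 0.6p = -222 + 6p gives p* = 58, q* = 126.
With the rebate, buyers effectively pay pb = ps − 22, where ps is the price sellers receive.
Demand in terms of ps becomes qd = 160.8 − 0.6(ps − 22) = 174 - 0.6ps. Setting this equal to supply: 174 - 0.6ps = -222 + 6ps, so ps = 60.
Buyers pay pb = 60 − 22 = 38; q' = -222 + 6·60 = 138.
Government outlay = subsidy × quantity = 22 × 138 = 3036.

Government cost = €3036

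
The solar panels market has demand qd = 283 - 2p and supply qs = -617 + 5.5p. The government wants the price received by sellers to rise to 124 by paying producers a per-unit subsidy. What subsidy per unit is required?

Required subsidy s = 15 per unit

At a seller price of 124, quantity supplied is -617 + 5.5·124 = 65.
Buyers absorb 65 only when they pay pb with 283 − 2·pb = 65, i.e. pb = 109.
s = ps − pb = 124 − 109 = 15.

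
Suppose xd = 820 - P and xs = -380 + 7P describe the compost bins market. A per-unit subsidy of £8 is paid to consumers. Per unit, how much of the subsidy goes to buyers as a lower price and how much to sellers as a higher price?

Pre-subsidy: 820 - P = -380 + 7P gives P* = 150, x* = 670.
With the rebate, buyers effectively pay Pb = Ps − 8, where Ps is the price sellers receive.
Demand in terms of Ps becomes xd = 820 − 1(Ps − 8) = 828 - Ps. Setting this equal to supply: 828 - Ps = -380 + 7Ps, so Ps = 151.
Buyers pay Pb = 151 − 8 = 143; x' = -380 + 7·151 = 677.
Buyers' price falls by P* − Pb = 150 − 143 = 7; sellers' price rises by Ps − P* = 151 − 150 = 1.

Buyers gain £7 per unit; sellers gain £1 per unit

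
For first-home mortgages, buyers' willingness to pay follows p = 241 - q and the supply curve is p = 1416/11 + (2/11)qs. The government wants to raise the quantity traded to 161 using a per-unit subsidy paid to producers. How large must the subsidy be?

At q = 161, from the demand curve buyers pay pb = 241 − 1·161 = 80; from the supply curve sellers need ps = 1416/11 + (2/11)·161 = 158.
The subsidy must fill the gap: s = ps − pb = 158 − 80 = 78.

Required subsidy s = 78 per unit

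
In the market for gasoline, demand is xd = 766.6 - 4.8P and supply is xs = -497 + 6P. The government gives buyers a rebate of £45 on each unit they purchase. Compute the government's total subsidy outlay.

Government cost = £14625

Pre-subsidy: 766.6 - 4.8P = -497 + 6P gives P* = 117, x* = 205.
With the rebate, buyers effectively pay Pb = Ps − 45, where Ps is the price sellers receive.
Demand in terms of Ps becomes xd = 766.6 − 4.8(Ps − 45) = 982.6 - 4.8Ps. Setting this equal to supply: 982.6 - 4.8Ps = -497 + 6Ps, so Ps = 137.
Buyers pay Pb = 137 − 45 = 92; x' = -497 + 6·137 = 325.
Government outlay = subsidy × quantity = 45 × 325 = 14625.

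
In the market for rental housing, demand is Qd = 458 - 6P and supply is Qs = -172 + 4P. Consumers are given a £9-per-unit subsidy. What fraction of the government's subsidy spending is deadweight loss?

Pre-subsidy: 458 - 6P = -172 + 4P gives P* = 63, Q* = 80.
With the rebate, buyers effectively pay Pb = Ps − 9, where Ps is the price sellers receive.
Demand in terms of Ps becomes Qd = 458 − 6(Ps − 9) = 512 - 6Ps. Setting this equal to supply: 512 - 6Ps = -172 + 4Ps, so Ps = 68.4.
Buyers pay Pb = 68.4 − 9 = 59.4; Q' = -172 + 4·68.4 = 101.6.
ΔCS = ½(80 + 101.6)(63 − 59.4) = 326.88; ΔPS = ½(80 + 101.6)(68.4 − 63) = 490.32.
Government spending = 9 × 101.6 = 914.4.
DWL = ½ × 9 × (101.6 − 80) = 97.2; fraction = 97.2 / 914.4 = 27/254.

DWL / government spending = 27/254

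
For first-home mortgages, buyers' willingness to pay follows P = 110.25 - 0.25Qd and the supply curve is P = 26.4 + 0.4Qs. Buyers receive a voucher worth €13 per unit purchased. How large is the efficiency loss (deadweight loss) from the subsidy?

Pre-subsidy: 110.25 - 0.25Q = 26.4 + 0.4Q gives Q* = 129 and P* = 78.
With the rebate, buyers effectively pay Pb = Ps − 13, where Ps is the price sellers receive.
On the curves, Pb = 110.25 - 0.25Q and Ps = 26.4 + 0.4Q; the wedge Ps − Pb = 13 gives 26.4 + 0.4Q − (110.25 - 0.25Q) = 13, so Q' = 149.
Then Pb = 110.25 − 0.25·149 = 73 and Ps = 26.4 + 0.4·149 = 86.
The subsidy expands output by 149 − 129 = 20 past the efficient level; on those units the gap between marginal cost and willingness to pay runs from 0 up to 13.
DWL = ½ × 13 × 20 = 130.

Deadweight loss = €130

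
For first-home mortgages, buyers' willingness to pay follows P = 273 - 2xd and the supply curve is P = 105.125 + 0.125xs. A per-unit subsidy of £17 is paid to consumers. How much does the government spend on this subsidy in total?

Government cost = £1479

Pre-subsidy: 273 - 2x = 105.125 + 0.125x gives x* = 79 and P* = 115.
With the rebate, buyers effectively pay Pb = Ps − 17, where Ps is the price sellers receive.
On the curves, Pb = 273 - 2x and Ps = 105.125 + 0.125x; the wedge Ps − Pb = 17 gives 105.125 + 0.125x − (273 - 2x) = 17, so x' = 87.
Then Pb = 273 − 2·87 = 99 and Ps = 105.125 + 0.125·87 = 116.
Government outlay = subsidy × quantity = 17 × 87 = 1479.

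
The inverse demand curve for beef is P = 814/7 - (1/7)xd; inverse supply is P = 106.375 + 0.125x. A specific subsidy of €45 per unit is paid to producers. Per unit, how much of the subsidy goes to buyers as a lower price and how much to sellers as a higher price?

Buyers gain €24 per unit; sellers gain €21 per unit

Pre-subsidy: 814/7 - (1/7)x = 106.375 + 0.125x gives x* = 37 and P* = 111.
With the subsidy, sellers receive Ps = Pb + 45 for each unit, where Pb is the price buyers pay.
On the curves, Pb = 814/7 - (1/7)x and Ps = 106.375 + 0.125x; the wedge Ps − Pb = 45 gives 106.375 + 0.125x − (814/7 - (1/7)x) = 45, so x' = 205.
Then Pb = 814/7 − (1/7)·205 = 87 and Ps = 106.375 + 0.125·205 = 132.
Buyers' price falls by P* − Pb = 111 − 87 = 24; sellers' price rises by Ps − P* = 132 − 111 = 21.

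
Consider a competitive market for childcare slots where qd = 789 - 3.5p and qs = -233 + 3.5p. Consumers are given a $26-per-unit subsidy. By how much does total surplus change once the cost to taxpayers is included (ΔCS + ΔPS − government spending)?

Pre-subsidy: 789 - 3.5p = -233 + 3.5p gives p* = 146, q* = 278.
With the rebate, buyers effectively pay pb = ps − 26, where ps is the price sellers receive.
Demand in terms of ps becomes qd = 789 − 3.5(ps − 26) = 880 - 3.5ps. Setting this equal to supply: 880 - 3.5ps = -233 + 3.5ps, so ps = 159.
Buyers pay pb = 159 − 26 = 133; q' = -233 + 3.5·159 = 323.5.
ΔCS = ½(278 + 323.5)(146 − 133) = 3909.75; ΔPS = ½(278 + 323.5)(159 − 146) = 3909.75.
Government spending = 26 × 323.5 = 8411.
Net change = 3909.75 + 3909.75 − 8411 = -591.5. The loss equals the DWL triangle ½·26·45.5.

Net change in total surplus = -$591.5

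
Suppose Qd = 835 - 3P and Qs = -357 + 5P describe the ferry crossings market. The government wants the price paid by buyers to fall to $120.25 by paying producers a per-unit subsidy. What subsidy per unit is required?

Required subsidy s = $46 per unit

At a buyer price of 120.25, quantity demanded is 835 − 3·120.25 = 474.25.
Sellers supply 474.25 only when they receive Ps with -357 + 5·Ps = 474.25, i.e. Ps = 166.25.
s = Ps − Pb = 166.25 − 120.25 = 46.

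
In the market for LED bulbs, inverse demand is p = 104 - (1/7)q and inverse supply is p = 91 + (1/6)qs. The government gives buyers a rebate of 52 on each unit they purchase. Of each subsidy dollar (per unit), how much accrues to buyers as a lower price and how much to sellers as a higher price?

Buyers gain 24 per unit; sellers gain 28 per unit

Pre-subsidy: 104 - (1/7)q = 91 + (1/6)q gives q* = 42 and p* = 98.
With the rebate, buyers effectively pay pb = ps − 52, where ps is the price sellers receive.
On the curves, pb = 104 - (1/7)q and ps = 91 + (1/6)q; the wedge ps − pb = 52 gives 91 + (1/6)q − (104 - (1/7)q) = 52, so q' = 210.
Then pb = 104 − (1/7)·210 = 74 and ps = 91 + (1/6)·210 = 126.
Buyers' price falls by p* − pb = 98 − 74 = 24; sellers' price rises by ps − p* = 126 − 98 = 28.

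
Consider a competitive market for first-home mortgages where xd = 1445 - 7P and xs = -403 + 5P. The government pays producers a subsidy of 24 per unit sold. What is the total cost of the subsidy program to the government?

Pre-subsidy: 1445 - 7P = -403 + 5P gives P* = 154, x* = 367.
With the subsidy, sellers receive Ps = Pb + 24 for each unit, where Pb is the price buyers pay.
Supply in terms of Pb becomes xs = -403 + 5(Pb + 24) = -283 + 5Pb. Setting this equal to demand: 1445 - 7Pb = -283 + 5Pb, so Pb = 144.
Sellers receive Ps = 144 + 24 = 168; x' = 1445 − 7·144 = 437.
Government outlay = subsidy × quantity = 24 × 437 = 10488.

Government cost = 10488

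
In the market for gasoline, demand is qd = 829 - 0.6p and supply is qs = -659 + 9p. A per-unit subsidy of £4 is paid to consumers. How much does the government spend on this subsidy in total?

Government cost = £2953

Pre-subsidy: 829 - 0.6p = -659 + 9p gives p* = 155, q* = 736.
With the rebate, buyers effectively pay pb = ps − 4, where ps is the price sellers receive.
Demand in terms of ps becomes qd = 829 − 0.6(ps − 4) = 831.4 - 0.6ps. Setting this equal to supply: 831.4 - 0.6ps = -659 + 9ps, so ps = 155.25.
Buyers pay pb = 155.25 − 4 = 151.25; q' = -659 + 9·155.25 = 738.25.
Government outlay = subsidy × quantity = 4 × 738.25 = 2953.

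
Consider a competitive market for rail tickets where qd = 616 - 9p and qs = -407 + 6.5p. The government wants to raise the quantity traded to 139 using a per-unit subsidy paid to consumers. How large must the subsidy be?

Required subsidy s = 31 per unit

At q = 139, invert demand for the buyer price: pb = (616 − 139)/9 = 53; invert supply for the seller price: ps = (139 − (-407))/6.5 = 84.
The subsidy must fill the gap: s = ps − pb = 84 − 53 = 31.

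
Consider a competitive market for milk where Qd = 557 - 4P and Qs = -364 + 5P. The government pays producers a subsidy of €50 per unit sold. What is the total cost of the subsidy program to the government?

Pre-subsidy: 557 - 4P = -364 + 5P gives P* = 307/3, Q* = 443/3.
With the subsidy, sellers receive Ps = Pb + 50 for each unit, where Pb is the price buyers pay.
Supply in terms of Pb becomes Qs = -364 + 5(Pb + 50) = -114 + 5Pb. Setting this equal to demand: 557 - 4Pb = -114 + 5Pb, so Pb = 671/9.
Sellers receive Ps = 671/9 + 50 = 1121/9; Q' = 557 − 4·(671/9) = 2329/9.
Government outlay = subsidy × quantity = 50 × 2329/9 = 116450/9.

Government cost = 116450/9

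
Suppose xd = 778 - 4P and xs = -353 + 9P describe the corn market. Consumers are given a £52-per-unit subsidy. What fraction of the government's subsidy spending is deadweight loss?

Pre-subsidy: 778 - 4P = -353 + 9P gives P* = 87, x* = 430.
With the rebate, buyers effectively pay Pb = Ps − 52, where Ps is the price sellers receive.
Demand in terms of Ps becomes xd = 778 − 4(Ps − 52) = 986 - 4Ps. Setting this equal to supply: 986 - 4Ps = -353 + 9Ps, so Ps = 103.
Buyers pay Pb = 103 − 52 = 51; x' = -353 + 9·103 = 574.
ΔCS = ½(430 + 574)(87 − 51) = 18072; ΔPS = ½(430 + 574)(103 − 87) = 8032.
Government spending = 52 × 574 = 29848.
DWL = ½ × 52 × (574 − 430) = 3744; fraction = 3744 / 29848 = 36/287.

DWL / government spending = 36/287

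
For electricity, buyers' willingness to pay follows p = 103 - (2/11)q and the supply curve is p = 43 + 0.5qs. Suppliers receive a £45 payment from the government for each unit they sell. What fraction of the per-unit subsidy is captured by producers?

Producer share = 11/15

Pre-subsidy: 103 - (2/11)q = 43 + 0.5q gives q* = 88 and p* = 87.
With the subsidy, sellers receive ps = pb + 45 for each unit, where pb is the price buyers pay.
On the curves, pb = 103 - (2/11)q and ps = 43 + 0.5q; the wedge ps − pb = 45 gives 43 + 0.5q − (103 - (2/11)q) = 45, so q' = 154.
Then pb = 103 − (2/11)·154 = 75 and ps = 43 + 0.5·154 = 120.
Buyers' price falls by p* − pb = 87 − 75 = 12; sellers' price rises by ps − p* = 120 − 87 = 33.
So producers capture 33/45 = 11/15 of each unit of subsidy.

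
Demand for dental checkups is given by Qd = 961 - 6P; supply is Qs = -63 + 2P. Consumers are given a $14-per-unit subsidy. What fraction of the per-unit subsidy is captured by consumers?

Pre-subsidy: 961 - 6P = -63 + 2P gives P* = 128, Q* = 193.
With the rebate, buyers effectively pay Pb = Ps − 14, where Ps is the price sellers receive.
Demand in terms of Ps becomes Qd = 961 − 6(Ps − 14) = 1045 - 6Ps. Setting this equal to supply: 1045 - 6Ps = -63 + 2Ps, so Ps = 138.5.
Buyers pay Pb = 138.5 − 14 = 124.5; Q' = -63 + 2·138.5 = 214.
Buyers' price falls by P* − Pb = 128 − 124.5 = 3.5; sellers' price rises by Ps − P* = 138.5 − 128 = 10.5.
So consumers capture 3.5/14 = 0.25 of each unit of subsidy.

Consumer share = 0.25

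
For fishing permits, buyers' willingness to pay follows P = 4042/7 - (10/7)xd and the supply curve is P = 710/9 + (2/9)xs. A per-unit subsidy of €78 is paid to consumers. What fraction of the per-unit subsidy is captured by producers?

Pre-subsidy: 4042/7 - (10/7)x = 710/9 + (2/9)x gives x* = 302 and P* = 146.
With the rebate, buyers effectively pay Pb = Ps − 78, where Ps is the price sellers receive.
On the curves, Pb = 4042/7 - (10/7)x and Ps = 710/9 + (2/9)x; the wedge Ps − Pb = 78 gives 710/9 + (2/9)x − (4042/7 - (10/7)x) = 78, so x' = 349.25.
Then Pb = 4042/7 − (10/7)·349.25 = 78.5 and Ps = 710/9 + (2/9)·349.25 = 156.5.
Buyers' price falls by P* − Pb = 146 − 78.5 = 67.5; sellers' price rises by Ps − P* = 156.5 − 146 = 10.5.
So producers capture 10.5/78 = 7/52 of each unit of subsidy.

Producer share = 7/52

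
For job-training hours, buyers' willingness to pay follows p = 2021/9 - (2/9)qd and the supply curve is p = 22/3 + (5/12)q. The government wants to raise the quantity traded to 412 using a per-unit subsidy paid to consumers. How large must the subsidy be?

Required subsidy s = 46 per unit

At q = 412, from the demand curve buyers pay pb = 2021/9 − (2/9)·412 = 133; from the supply curve sellers need ps = 22/3 + (5/12)·412 = 179.
The subsidy must fill the gap: s = ps − pb = 179 − 133 = 46.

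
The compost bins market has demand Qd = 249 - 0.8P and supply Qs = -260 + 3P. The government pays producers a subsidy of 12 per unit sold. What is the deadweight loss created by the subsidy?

Deadweight loss = 864/19

Pre-subsidy: 249 - 0.8P = -260 + 3P gives P* = 2545/19, Q* = 2695/19.
With the subsidy, sellers receive Ps = Pb + 12 for each unit, where Pb is the price buyers pay.
Supply in terms of Pb becomes Qs = -260 + 3(Pb + 12) = -224 + 3Pb. Setting this equal to demand: 249 - 0.8Pb = -224 + 3Pb, so Pb = 2365/19.
Sellers receive Ps = 2365/19 + 12 = 2593/19; Q' = 249 − 0.8·(2365/19) = 2839/19.
The subsidy expands output by 2839/19 − 2695/19 = 144/19 past the efficient level; on those units the gap between marginal cost and willingness to pay runs from 0 up to 12.
DWL = ½ × 12 × 144/19 = 864/19.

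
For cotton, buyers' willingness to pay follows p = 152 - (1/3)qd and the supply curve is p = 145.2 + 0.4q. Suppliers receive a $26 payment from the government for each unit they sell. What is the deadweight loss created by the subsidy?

Pre-subsidy: 152 - (1/3)q = 145.2 + 0.4q gives q* = 102/11 and p* = 1638/11.
With the subsidy, sellers receive ps = pb + 26 for each unit, where pb is the price buyers pay.
On the curves, pb = 152 - (1/3)q and ps = 145.2 + 0.4q; the wedge ps − pb = 26 gives 145.2 + 0.4q − (152 - (1/3)q) = 26, so q' = 492/11.
Then pb = 152 − (1/3)·(492/11) = 1508/11 and ps = 145.2 + 0.4·(492/11) = 1794/11.
The subsidy expands output by 492/11 − 102/11 = 390/11 past the efficient level; on those units the gap between marginal cost and willingness to pay runs from 0 up to 26.
DWL = ½ × 26 × 390/11 = 5070/11.

Deadweight loss = 5070/11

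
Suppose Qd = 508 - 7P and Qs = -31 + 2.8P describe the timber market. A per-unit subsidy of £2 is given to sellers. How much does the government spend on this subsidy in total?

Government cost = £254

Pre-subsidy: 508 - 7P = -31 + 2.8P gives P* = 55, Q* = 123.
With the subsidy, sellers receive Ps = Pb + 2 for each unit, where Pb is the price buyers pay.
Supply in terms of Pb becomes Qs = -31 + 2.8(Pb + 2) = -25.4 + 2.8Pb. Setting this equal to demand: 508 - 7Pb = -25.4 + 2.8Pb, so Pb = 381/7.
Sellers receive Ps = 381/7 + 2 = 395/7; Q' = 508 − 7·(381/7) = 127.
Government outlay = subsidy × quantity = 2 × 127 = 254.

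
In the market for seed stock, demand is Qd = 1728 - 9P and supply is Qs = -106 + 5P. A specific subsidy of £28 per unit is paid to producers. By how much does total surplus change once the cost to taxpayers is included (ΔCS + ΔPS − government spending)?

Net change in total surplus = -£1260

Pre-subsidy: 1728 - 9P = -106 + 5P gives P* = 131, Q* = 549.
With the subsidy, sellers receive Ps = Pb + 28 for each unit, where Pb is the price buyers pay.
Supply in terms of Pb becomes Qs = -106 + 5(Pb + 28) = 34 + 5Pb. Setting this equal to demand: 1728 - 9Pb = 34 + 5Pb, so Pb = 121.
Sellers receive Ps = 121 + 28 = 149; Q' = 1728 − 9·121 = 639.
ΔCS = ½(549 + 639)(131 − 121) = 5940; ΔPS = ½(549 + 639)(149 − 131) = 10692.
Government spending = 28 × 639 = 17892.
Net change = 5940 + 10692 − 17892 = -1260. The loss equals the DWL triangle ½·28·90.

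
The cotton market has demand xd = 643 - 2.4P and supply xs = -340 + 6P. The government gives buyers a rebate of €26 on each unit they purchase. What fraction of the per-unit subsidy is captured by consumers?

Consumer share = 5/7

Pre-subsidy: 643 - 2.4P = -340 + 6P gives P* = 4915/42, x* = 2535/7.
With the rebate, buyers effectively pay Pb = Ps − 26, where Ps is the price sellers receive.
Demand in terms of Ps becomes xd = 643 − 2.4(Ps − 26) = 705.4 - 2.4Ps. Setting this equal to supply: 705.4 - 2.4Ps = -340 + 6Ps, so Ps = 5227/42.
Buyers pay Pb = 5227/42 − 26 = 4135/42; x' = -340 + 6·(5227/42) = 2847/7.
Buyers' price falls by P* − Pb = 4915/42 − 4135/42 = 130/7; sellers' price rises by Ps − P* = 5227/42 − 4915/42 = 52/7.
So consumers capture (130/7)/26 = 5/7 of each unit of subsidy.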